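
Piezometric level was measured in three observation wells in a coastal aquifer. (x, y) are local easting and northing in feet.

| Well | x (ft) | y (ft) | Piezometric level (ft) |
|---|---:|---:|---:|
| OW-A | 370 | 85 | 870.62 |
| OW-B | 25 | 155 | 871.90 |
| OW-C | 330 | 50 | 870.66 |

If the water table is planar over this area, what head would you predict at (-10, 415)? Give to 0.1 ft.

Taking OW-A as reference: OW-B−OW-A = (-345, 70, +1.28); OW-C−OW-A = (-40, -35, +0.04).
Determinant of the coordinate differences = (-345)·(-35) − (-40)·70 = 14875.
∂h/∂x = [(+1.28)·(-35) − (+0.04)·70] / 14875 = -0.003200
∂h/∂y = [(-345)·(+0.04) − (-40)·(+1.28)] / 14875 = +0.002514
h(-10, 415) = 870.62 + (-0.003200)·(-380) + (+0.002514)·(330) = 870.62 +1.216 +0.830 = 872.666 ft.

872.7 ft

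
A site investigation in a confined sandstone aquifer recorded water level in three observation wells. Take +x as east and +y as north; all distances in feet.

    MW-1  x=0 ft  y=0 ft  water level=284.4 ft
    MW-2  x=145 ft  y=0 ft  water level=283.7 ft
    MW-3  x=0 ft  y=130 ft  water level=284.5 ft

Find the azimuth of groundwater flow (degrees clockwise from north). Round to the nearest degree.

∂h/∂x = (283.7 − 284.4) / (145 − 0) = -0.004828
∂h/∂y = (284.5 − 284.4) / (130 − 0) = +0.0007692
Flow direction (−∇h) has components (+0.004828 E, -0.0007692 N).
Azimuth = atan2(E, N) = atan2(+0.004828, -0.0007692) = 99.1° ≈ 099°.

099°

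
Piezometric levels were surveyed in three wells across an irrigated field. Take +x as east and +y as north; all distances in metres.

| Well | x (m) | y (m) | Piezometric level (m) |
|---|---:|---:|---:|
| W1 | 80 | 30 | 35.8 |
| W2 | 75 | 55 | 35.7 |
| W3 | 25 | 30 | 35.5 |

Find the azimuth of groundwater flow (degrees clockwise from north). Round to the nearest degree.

298°

With h = a·x + b·y + c and W1 as origin, the differences give:
  (-5)·a + 25·b = -0.1
  (-55)·a + 0·b = -0.3
Eliminate b (×0 and ×25, subtract): 1375·a = 7.50 → a = ∂h/∂x = +0.005455
Back-substitute: b = ∂h/∂y = -0.002909.
Flow direction (−∇h) has components (-0.005455 E, +0.002909 N).
Azimuth = atan2(E, N) = atan2(-0.005455, +0.002909) = 298.1° ≈ 298°.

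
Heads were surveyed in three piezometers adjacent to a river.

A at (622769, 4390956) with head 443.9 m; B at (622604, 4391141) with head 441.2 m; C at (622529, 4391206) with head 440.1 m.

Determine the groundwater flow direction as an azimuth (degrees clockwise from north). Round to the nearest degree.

307°

Taking A as reference: B−A = (-165, 185, -2.7); C−A = (-240, 250, -3.8).
Solve a·Δx + b·Δy = Δh: det = (-165)·250 − (-240)·185 = 3150.
∂h/∂x = [(-2.7)·250 − (-3.8)·185] / 3150 = +0.008889
∂h/∂y = [(-165)·(-3.8) − (-240)·(-2.7)] / 3150 = -0.006667
Flow direction (−∇h) has components (-0.008889 E, +0.006667 N).
Azimuth = atan2(E, N) = atan2(-0.008889, +0.006667) = 306.9° ≈ 307°.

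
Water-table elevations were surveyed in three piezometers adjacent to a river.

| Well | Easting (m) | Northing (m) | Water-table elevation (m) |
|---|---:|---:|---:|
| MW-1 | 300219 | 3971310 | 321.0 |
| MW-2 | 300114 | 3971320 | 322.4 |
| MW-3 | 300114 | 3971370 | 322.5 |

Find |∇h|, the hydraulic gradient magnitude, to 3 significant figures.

0.0133

Taking MW-1 as reference: MW-2−MW-1 = (-105, 10, +1.4); MW-3−MW-1 = (-105, 60, +1.5).
Solve a·Δx + b·Δy = Δh: det = (-105)·60 − (-105)·10 = -5250.
∂h/∂x = [(+1.4)·60 − (+1.5)·10] / -5250 = -0.01314
∂h/∂y = [(-105)·(+1.5) − (-105)·(+1.4)] / -5250 = +0.002000
|∇h| = √(-0.01314² + 0.002000²) = 0.01329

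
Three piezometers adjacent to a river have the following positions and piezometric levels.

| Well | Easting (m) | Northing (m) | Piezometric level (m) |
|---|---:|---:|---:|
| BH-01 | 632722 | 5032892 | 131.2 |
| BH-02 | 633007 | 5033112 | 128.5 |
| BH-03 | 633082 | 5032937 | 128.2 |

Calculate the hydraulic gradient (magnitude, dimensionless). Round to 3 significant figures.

0.00830

With h = a·x + b·y + c and BH-01 as origin, the differences give:
  285·a + 220·b = -2.7
  360·a + 45·b = -3.0
Eliminate b (×45 and ×220, subtract): -66375·a = 538.50 → a = ∂h/∂x = -0.008113
Back-substitute: b = ∂h/∂y = -0.001763.
|∇h| = √(-0.008113² + -0.001763²) = 0.008302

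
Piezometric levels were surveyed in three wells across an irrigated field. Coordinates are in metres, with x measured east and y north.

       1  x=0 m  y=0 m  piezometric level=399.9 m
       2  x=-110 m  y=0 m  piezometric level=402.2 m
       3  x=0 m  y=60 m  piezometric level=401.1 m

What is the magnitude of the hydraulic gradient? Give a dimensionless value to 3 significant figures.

0.0289

∂h/∂x = (402.2 − 399.9) / (-110 − 0) = -0.02091
∂h/∂y = (401.1 − 399.9) / (60 − 0) = +0.02000
|∇h| = √(-0.02091² + 0.02000²) = 0.02893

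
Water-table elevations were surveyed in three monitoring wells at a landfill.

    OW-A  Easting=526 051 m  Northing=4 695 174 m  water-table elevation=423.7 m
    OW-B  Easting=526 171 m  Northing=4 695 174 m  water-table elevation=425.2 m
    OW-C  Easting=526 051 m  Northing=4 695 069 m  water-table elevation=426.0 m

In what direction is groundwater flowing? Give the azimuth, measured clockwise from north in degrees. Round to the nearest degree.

330°

∂h/∂x = (425.2 − 423.7) / (526171 − 526051) = +0.01250
∂h/∂y = (426.0 − 423.7) / (4695069 − 4695174) = -0.02190
Flow direction (−∇h) has components (-0.01250 E, +0.02190 N).
Azimuth = atan2(E, N) = atan2(-0.01250, +0.02190) = 330.3° ≈ 330°.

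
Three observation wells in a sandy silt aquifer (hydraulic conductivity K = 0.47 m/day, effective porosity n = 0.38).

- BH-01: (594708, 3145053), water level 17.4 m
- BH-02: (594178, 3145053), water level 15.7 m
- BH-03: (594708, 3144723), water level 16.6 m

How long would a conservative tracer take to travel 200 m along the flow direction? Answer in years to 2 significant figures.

∂h/∂x = (15.7 − 17.4) / (594178 − 594708) = +0.003208
∂h/∂y = (16.6 − 17.4) / (3144723 − 3145053) = +0.002424
|∇h| = √(0.003208² + 0.002424²) = 0.004021
Seepage velocity v = K·i/n = 0.47 × 0.004021 / 0.38 = 0.004973 m/day.
t = 200 / 0.004973 = 4.022e+04 days = 110 years.

110 years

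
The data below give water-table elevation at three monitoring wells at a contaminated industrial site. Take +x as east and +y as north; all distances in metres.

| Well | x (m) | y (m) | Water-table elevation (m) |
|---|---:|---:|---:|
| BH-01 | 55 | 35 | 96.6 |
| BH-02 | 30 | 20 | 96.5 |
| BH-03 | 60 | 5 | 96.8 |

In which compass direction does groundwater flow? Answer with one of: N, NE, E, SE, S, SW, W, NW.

NW

Differences from BH-01: to BH-02 (Δx, Δy, Δh) = (-25, -15, -0.1); to BH-03 = (5, -30, +0.2).
Solve a·Δx + b·Δy = Δh: det = (-25)·(-30) − 5·(-15) = 825.
∂h/∂x = [(-0.1)·(-30) − (+0.2)·(-15)] / 825 = +0.007273
∂h/∂y = [(-25)·(+0.2) − 5·(-0.1)] / 825 = -0.005455
Flow = −∇h = (-0.007273 east, +0.005455 north), which points northwest.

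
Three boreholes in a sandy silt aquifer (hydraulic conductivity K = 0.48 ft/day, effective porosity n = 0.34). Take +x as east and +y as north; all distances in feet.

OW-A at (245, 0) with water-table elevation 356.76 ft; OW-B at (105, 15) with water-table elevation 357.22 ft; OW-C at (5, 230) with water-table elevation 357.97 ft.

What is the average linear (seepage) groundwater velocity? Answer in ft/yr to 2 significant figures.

1.9 ft/yr

Taking OW-A as reference: OW-B−OW-A = (-140, 15, +0.46); OW-C−OW-A = (-240, 230, +1.21).
Determinant of the coordinate differences = (-140)·230 − (-240)·15 = -28600.
∂h/∂x = [(+0.46)·230 − (+1.21)·15] / -28600 = -0.003065
∂h/∂y = [(-140)·(+1.21) − (-240)·(+0.46)] / -28600 = +0.002063
|∇h| = √(-0.003065² + 0.002063²) = 0.003695
Seepage velocity v = K·i/n = 0.48 × 0.003695 / 0.34 = 0.005216 ft/day = 1.905 ft/yr.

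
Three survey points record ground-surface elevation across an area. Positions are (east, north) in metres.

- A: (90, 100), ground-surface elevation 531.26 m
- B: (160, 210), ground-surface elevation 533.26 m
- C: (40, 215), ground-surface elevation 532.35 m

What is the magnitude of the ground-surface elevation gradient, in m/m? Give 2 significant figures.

0.015 m/m

Taking A as reference: B−A = (70, 110, +2.00); C−A = (-50, 115, +1.09).
Solve a·Δx + b·Δy = Δz: det = 70·115 − (-50)·110 = 13550.
∂z/∂x = [(+2.00)·115 − (+1.09)·110] / 13550 = +0.008125
∂z/∂y = [70·(+1.09) − (-50)·(+2.00)] / 13550 = +0.01301
|∇f| = √(0.008125² + 0.01301²) = 0.01534 m/m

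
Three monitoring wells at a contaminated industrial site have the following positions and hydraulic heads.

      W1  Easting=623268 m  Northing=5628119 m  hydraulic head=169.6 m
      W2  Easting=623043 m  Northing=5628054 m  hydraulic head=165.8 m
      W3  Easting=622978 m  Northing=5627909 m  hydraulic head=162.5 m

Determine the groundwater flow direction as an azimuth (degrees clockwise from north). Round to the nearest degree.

214°

With h = a·x + b·y + c and W1 as origin, the differences give:
  (-225)·a + (-65)·b = -3.8
  (-290)·a + (-210)·b = -7.1
Eliminate b (×(-210) and ×(-65), subtract): 28400·a = 336.50 → a = ∂h/∂x = +0.01185
Back-substitute: b = ∂h/∂y = +0.01745.
Flow direction (−∇h) has components (-0.01185 E, -0.01745 N).
Azimuth = atan2(E, N) = atan2(-0.01185, -0.01745) = 214.2° ≈ 214°.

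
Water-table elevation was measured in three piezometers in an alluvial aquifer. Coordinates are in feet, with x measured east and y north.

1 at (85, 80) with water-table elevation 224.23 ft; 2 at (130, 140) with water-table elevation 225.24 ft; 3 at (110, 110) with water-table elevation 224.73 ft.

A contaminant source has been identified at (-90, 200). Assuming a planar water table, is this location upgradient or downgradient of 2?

upgradient

Taking 1 as reference: 2−1 = (45, 60, +1.01); 3−1 = (25, 30, +0.50).
Determinant of the coordinate differences = 45·30 − 25·60 = -150.
∂h/∂x = [(+1.01)·30 − (+0.50)·60] / -150 = -0.002000
∂h/∂y = [45·(+0.50) − 25·(+1.01)] / -150 = +0.01833
Head at (-90, 200) = 224.23 + (-0.002000)·(-175) + (+0.01833)·(120) = 226.78 ft.
That is higher than the 225.24 ft at 2, so the point is upgradient.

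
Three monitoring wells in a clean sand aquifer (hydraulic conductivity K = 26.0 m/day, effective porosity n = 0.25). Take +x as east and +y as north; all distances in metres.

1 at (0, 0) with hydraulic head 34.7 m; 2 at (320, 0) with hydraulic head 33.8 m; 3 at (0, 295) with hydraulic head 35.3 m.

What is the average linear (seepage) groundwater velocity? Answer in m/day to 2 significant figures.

0.36 m/day

∂h/∂x = (33.8 − 34.7) / (320 − 0) = -0.002813
∂h/∂y = (35.3 − 34.7) / (295 − 0) = +0.002034
|∇h| = √(-0.002813² + 0.002034²) = 0.003471
Seepage velocity v = K·i/n = 26.0 × 0.003471 / 0.25 = 0.361 m/day.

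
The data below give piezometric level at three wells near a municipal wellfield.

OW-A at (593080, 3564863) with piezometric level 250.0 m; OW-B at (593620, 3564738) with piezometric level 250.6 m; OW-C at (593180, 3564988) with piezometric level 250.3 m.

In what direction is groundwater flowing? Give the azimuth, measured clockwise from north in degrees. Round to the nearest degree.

With h = a·x + b·y + c and OW-A as origin, the differences give:
  540·a + (-125)·b = +0.6
  100·a + 125·b = +0.3
Eliminate b (×125 and ×(-125), subtract): 80000·a = 112.50 → a = ∂h/∂x = +0.001406
Back-substitute: b = ∂h/∂y = +0.001275.
Flow direction (−∇h) has components (-0.001406 E, -0.001275 N).
Azimuth = atan2(E, N) = atan2(-0.001406, -0.001275) = 227.8° ≈ 228°.

228°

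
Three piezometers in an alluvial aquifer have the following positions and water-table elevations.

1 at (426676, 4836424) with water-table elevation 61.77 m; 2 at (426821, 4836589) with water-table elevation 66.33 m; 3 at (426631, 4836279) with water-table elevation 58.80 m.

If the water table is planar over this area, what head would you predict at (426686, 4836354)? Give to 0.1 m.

Three-point gradient (reference 1): Δ to 2 = (145, 165, +4.56), Δ to 3 = (-45, -145, -2.97).
∂h/∂x = +0.01258, ∂h/∂y = +0.01658 (det = -13600).
h(426686, 4836354) = 61.77 + (+0.01258)·(10) + (+0.01658)·(-70) = 61.77 +0.126 -1.160 = 60.735 m.

60.7 m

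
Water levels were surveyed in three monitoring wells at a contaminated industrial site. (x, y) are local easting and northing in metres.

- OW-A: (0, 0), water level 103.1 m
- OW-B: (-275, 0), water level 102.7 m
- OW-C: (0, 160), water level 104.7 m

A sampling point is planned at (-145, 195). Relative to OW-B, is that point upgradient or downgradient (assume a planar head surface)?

upgradient

∂h/∂x = (102.7 − 103.1) / (-275 − 0) = +0.001455
∂h/∂y = (104.7 − 103.1) / (160 − 0) = +0.01000
Head at (-145, 195) = 103.1 + (+0.001455)·(-145) + (+0.01000)·(195) = 104.84 m.
That is higher than the 102.7 m at OW-B, so the point is upgradient.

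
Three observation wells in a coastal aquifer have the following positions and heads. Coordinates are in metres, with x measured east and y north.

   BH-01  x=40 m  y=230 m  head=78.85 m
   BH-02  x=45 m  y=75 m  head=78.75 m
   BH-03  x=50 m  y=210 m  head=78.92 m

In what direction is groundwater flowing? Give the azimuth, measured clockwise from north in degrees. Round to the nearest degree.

Differences from BH-01: to BH-02 (Δx, Δy, Δh) = (5, -155, -0.10); to BH-03 = (10, -20, +0.07).
Solve a·Δx + b·Δy = Δh: det = 5·(-20) − 10·(-155) = 1450.
∂h/∂x = [(-0.10)·(-20) − (+0.07)·(-155)] / 1450 = +0.008862
∂h/∂y = [5·(+0.07) − 10·(-0.10)] / 1450 = +0.0009310
Flow direction (−∇h) has components (-0.008862 E, -0.0009310 N).
Azimuth = atan2(E, N) = atan2(-0.008862, -0.0009310) = 264.0° ≈ 264°.

264°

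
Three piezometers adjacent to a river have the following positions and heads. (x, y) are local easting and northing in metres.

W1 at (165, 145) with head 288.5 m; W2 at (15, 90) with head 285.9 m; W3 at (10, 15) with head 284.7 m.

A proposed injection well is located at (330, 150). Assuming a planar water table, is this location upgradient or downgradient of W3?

upgradient

Three-point gradient (reference W1): Δ to W2 = (-150, -55, -2.6), Δ to W3 = (-155, -130, -3.8).
∂h/∂x = +0.01175, ∂h/∂y = +0.01522 (det = 10975).
Head at (330, 150) = 288.5 + (+0.01175)·(165) + (+0.01522)·(5) = 290.52 m.
That is higher than the 284.7 m at W3, so the point is upgradient.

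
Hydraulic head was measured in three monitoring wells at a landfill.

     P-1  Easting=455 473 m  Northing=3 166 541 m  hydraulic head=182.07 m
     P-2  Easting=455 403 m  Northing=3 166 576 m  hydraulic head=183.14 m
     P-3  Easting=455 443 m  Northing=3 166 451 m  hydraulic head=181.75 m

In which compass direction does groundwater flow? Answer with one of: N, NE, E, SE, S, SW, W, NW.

Differences from P-1: to P-2 (Δx, Δy, Δh) = (-70, 35, +1.07); to P-3 = (-30, -90, -0.32).
Solve a·Δx + b·Δy = Δh: det = (-70)·(-90) − (-30)·35 = 7350.
∂h/∂x = [(+1.07)·(-90) − (-0.32)·35] / 7350 = -0.01158
∂h/∂y = [(-70)·(-0.32) − (-30)·(+1.07)] / 7350 = +0.007415
Flow = −∇h = (+0.01158 east, -0.007415 north), which points southeast.

SE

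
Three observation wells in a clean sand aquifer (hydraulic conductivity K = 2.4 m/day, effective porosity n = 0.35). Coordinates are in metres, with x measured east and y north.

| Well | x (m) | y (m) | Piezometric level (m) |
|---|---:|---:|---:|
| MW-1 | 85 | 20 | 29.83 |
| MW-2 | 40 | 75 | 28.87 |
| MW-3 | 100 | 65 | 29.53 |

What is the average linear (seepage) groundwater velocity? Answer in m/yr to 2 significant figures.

34 m/yr

With h = a·x + b·y + c and MW-1 as origin, the differences give:
  (-45)·a + 55·b = -0.96
  15·a + 45·b = -0.30
Eliminate b (×45 and ×55, subtract): -2850·a = -26.700 → a = ∂h/∂x = +0.009368
Back-substitute: b = ∂h/∂y = -0.009789.
|∇h| = √(0.009368² + -0.009789²) = 0.01355
Seepage velocity v = K·i/n = 2.4 × 0.01355 / 0.35 = 0.09291 m/day = 33.94 m/yr.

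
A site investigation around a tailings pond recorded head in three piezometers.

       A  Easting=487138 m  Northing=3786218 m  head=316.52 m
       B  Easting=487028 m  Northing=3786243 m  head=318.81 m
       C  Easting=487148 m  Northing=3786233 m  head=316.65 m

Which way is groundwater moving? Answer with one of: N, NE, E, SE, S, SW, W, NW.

With h = a·x + b·y + c and A as origin, the differences give:
  (-110)·a + 25·b = +2.29
  10·a + 15·b = +0.13
Eliminate b (×15 and ×25, subtract): -1900·a = 31.100 → a = ∂h/∂x = -0.01637
Back-substitute: b = ∂h/∂y = +0.01958.
Flow = −∇h = (+0.01637 east, -0.01958 north), which points southeast.

SE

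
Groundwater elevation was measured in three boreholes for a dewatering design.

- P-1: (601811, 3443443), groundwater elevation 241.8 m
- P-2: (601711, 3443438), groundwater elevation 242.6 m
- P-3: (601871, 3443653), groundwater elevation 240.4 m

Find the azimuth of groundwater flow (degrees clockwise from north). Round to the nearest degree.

060°

Three-point gradient (reference P-1): Δ to P-2 = (-100, -5, +0.8), Δ to P-3 = (60, 210, -1.4).
∂h/∂x = -0.007778, ∂h/∂y = -0.004444 (det = -20700).
Flow direction (−∇h) has components (+0.007778 E, +0.004444 N).
Azimuth = atan2(E, N) = atan2(+0.007778, +0.004444) = 60.3° ≈ 060°.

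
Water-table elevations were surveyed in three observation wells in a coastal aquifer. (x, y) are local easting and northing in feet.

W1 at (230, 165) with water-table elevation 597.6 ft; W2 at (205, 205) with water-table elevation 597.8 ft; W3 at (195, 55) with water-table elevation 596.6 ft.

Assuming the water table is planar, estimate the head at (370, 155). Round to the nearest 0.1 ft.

Taking W1 as reference: W2−W1 = (-25, 40, +0.2); W3−W1 = (-35, -110, -1.0).
Determinant of the coordinate differences = (-25)·(-110) − (-35)·40 = 4150.
∂h/∂x = [(+0.2)·(-110) − (-1.0)·40] / 4150 = +0.004337
∂h/∂y = [(-25)·(-1.0) − (-35)·(+0.2)] / 4150 = +0.007711
h(370, 155) = 597.6 + (+0.004337)·(140) + (+0.007711)·(-10) = 597.6 +0.607 -0.077 = 598.130 ft.

598.1 ft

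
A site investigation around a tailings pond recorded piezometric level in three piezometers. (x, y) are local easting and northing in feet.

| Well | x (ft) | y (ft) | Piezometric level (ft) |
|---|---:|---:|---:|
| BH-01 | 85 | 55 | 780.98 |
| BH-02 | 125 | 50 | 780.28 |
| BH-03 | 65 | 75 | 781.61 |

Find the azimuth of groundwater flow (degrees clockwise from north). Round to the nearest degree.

136°

With h = a·x + b·y + c and BH-01 as origin, the differences give:
  40·a + (-5)·b = -0.70
  (-20)·a + 20·b = +0.63
Eliminate b (×20 and ×(-5), subtract): 700·a = -10.850 → a = ∂h/∂x = -0.01550
Back-substitute: b = ∂h/∂y = +0.01600.
Flow direction (−∇h) has components (+0.01550 E, -0.01600 N).
Azimuth = atan2(E, N) = atan2(+0.01550, -0.01600) = 135.9° ≈ 136°.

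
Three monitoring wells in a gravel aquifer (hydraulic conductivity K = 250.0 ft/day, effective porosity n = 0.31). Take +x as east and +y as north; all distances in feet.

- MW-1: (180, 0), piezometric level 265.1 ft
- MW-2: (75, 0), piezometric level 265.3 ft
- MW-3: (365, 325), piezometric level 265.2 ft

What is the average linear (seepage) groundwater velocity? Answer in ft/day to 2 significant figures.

Taking MW-1 as reference: MW-2−MW-1 = (-105, 0, +0.2); MW-3−MW-1 = (185, 325, +0.1).
Solve a·Δx + b·Δy = Δh: det = (-105)·325 − 185·0 = -34125.
∂h/∂x = [(+0.2)·325 − (+0.1)·0] / -34125 = -0.001905
∂h/∂y = [(-105)·(+0.1) − 185·(+0.2)] / -34125 = +0.001392
|∇h| = √(-0.001905² + 0.001392²) = 0.002359
Seepage velocity v = K·i/n = 250.0 × 0.002359 / 0.31 = 1.902 ft/day.

1.9 ft/day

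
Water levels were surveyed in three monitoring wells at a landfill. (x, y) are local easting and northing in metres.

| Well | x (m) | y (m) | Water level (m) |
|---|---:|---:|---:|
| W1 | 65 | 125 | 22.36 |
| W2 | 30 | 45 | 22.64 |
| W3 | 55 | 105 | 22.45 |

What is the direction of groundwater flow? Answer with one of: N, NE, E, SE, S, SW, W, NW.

Taking W1 as reference: W2−W1 = (-35, -80, +0.28); W3−W1 = (-10, -20, +0.09).
Determinant of the coordinate differences = (-35)·(-20) − (-10)·(-80) = -100.
∂h/∂x = [(+0.28)·(-20) − (+0.09)·(-80)] / -100 = -0.01600
∂h/∂y = [(-35)·(+0.09) − (-10)·(+0.28)] / -100 = +0.003500
Flow = −∇h = (+0.01600 east, -0.003500 north), which points east.

E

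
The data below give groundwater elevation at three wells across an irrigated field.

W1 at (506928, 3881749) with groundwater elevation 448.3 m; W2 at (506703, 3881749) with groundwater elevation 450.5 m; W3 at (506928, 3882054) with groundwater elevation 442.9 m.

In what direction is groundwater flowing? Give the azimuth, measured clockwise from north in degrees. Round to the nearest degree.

∂h/∂x = (450.5 − 448.3) / (506703 − 506928) = -0.009778
∂h/∂y = (442.9 − 448.3) / (3882054 − 3881749) = -0.01770
Flow direction (−∇h) has components (+0.009778 E, +0.01770 N).
Azimuth = atan2(E, N) = atan2(+0.009778, +0.01770) = 28.9° ≈ 029°.

029°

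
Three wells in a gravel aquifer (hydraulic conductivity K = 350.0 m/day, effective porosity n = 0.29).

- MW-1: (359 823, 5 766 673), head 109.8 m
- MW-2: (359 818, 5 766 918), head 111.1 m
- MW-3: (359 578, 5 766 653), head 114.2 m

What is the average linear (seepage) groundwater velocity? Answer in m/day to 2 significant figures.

23 m/day

With h = a·x + b·y + c and MW-1 as origin, the differences give:
  (-5)·a + 245·b = +1.3
  (-245)·a + (-20)·b = +4.4
Eliminate b (×(-20) and ×245, subtract): 60125·a = -1104.00 → a = ∂h/∂x = -0.01836
Back-substitute: b = ∂h/∂y = +0.004931.
|∇h| = √(-0.01836² + 0.004931²) = 0.01901
Seepage velocity v = K·i/n = 350.0 × 0.01901 / 0.29 = 22.94 m/day.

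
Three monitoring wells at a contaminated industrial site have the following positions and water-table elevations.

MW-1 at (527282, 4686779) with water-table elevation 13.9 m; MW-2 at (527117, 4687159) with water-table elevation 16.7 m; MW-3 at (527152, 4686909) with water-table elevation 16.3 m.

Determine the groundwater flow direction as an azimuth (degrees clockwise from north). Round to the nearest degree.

087°

Taking MW-1 as reference: MW-2−MW-1 = (-165, 380, +2.8); MW-3−MW-1 = (-130, 130, +2.4).
Determinant of the coordinate differences = (-165)·130 − (-130)·380 = 27950.
∂h/∂x = [(+2.8)·130 − (+2.4)·380] / 27950 = -0.01961
∂h/∂y = [(-165)·(+2.4) − (-130)·(+2.8)] / 27950 = -0.001145
Flow direction (−∇h) has components (+0.01961 E, +0.001145 N).
Azimuth = atan2(E, N) = atan2(+0.01961, +0.001145) = 86.7° ≈ 087°.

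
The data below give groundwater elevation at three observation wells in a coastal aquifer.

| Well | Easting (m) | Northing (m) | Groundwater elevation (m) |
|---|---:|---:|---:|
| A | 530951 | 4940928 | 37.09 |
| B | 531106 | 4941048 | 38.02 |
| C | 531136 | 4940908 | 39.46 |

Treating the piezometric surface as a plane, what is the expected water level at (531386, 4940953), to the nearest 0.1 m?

42.1 m

Differences from A: to B (Δx, Δy, Δh) = (155, 120, +0.93); to C = (185, -20, +2.37).
Solve a·Δx + b·Δy = Δh: det = 155·(-20) − 185·120 = -25300.
∂h/∂x = [(+0.93)·(-20) − (+2.37)·120] / -25300 = +0.01198
∂h/∂y = [155·(+2.37) − 185·(+0.93)] / -25300 = -0.007719
h(531386, 4940953) = 37.09 + (+0.01198)·(435) + (-0.007719)·(25) = 37.09 +5.210 -0.193 = 42.107 m.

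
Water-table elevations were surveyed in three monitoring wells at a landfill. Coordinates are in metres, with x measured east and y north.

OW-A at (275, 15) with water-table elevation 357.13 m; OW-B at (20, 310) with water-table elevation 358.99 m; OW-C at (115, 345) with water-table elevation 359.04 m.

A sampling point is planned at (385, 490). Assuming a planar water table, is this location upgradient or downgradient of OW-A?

Three-point gradient (reference OW-A): Δ to OW-B = (-255, 295, +1.86), Δ to OW-C = (-160, 330, +1.91).
∂h/∂x = -0.001363, ∂h/∂y = +0.005127 (det = -36950).
Head at (385, 490) = 357.13 + (-0.001363)·(110) + (+0.005127)·(475) = 359.42 m.
That is higher than the 357.13 m at OW-A, so the point is upgradient.

upgradient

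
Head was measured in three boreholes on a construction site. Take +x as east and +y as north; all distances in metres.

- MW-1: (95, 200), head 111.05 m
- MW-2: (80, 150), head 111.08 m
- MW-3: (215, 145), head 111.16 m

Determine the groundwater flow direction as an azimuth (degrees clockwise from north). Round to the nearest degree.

Differences from MW-1: to MW-2 (Δx, Δy, Δh) = (-15, -50, +0.03); to MW-3 = (120, -55, +0.11).
Determinant of the coordinate differences = (-15)·(-55) − 120·(-50) = 6825.
∂h/∂x = [(+0.03)·(-55) − (+0.11)·(-50)] / 6825 = +0.0005641
∂h/∂y = [(-15)·(+0.11) − 120·(+0.03)] / 6825 = -0.0007692
Flow direction (−∇h) has components (-0.0005641 E, +0.0007692 N).
Azimuth = atan2(E, N) = atan2(-0.0005641, +0.0007692) = 323.7° ≈ 324°.

324°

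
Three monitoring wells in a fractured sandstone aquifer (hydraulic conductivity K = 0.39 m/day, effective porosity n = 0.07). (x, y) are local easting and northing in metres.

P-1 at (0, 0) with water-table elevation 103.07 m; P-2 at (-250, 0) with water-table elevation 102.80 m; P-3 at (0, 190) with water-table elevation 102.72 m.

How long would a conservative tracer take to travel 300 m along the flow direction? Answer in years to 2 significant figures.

∂h/∂x = (102.80 − 103.07) / (-250 − 0) = +0.001080
∂h/∂y = (102.72 − 103.07) / (190 − 0) = -0.001842
|∇h| = √(0.001080² + -0.001842²) = 0.002135
Seepage velocity v = K·i/n = 0.39 × 0.002135 / 0.07 = 0.0119 m/day.
t = 300 / 0.0119 = 2.521e+04 days = 69 years.

69 years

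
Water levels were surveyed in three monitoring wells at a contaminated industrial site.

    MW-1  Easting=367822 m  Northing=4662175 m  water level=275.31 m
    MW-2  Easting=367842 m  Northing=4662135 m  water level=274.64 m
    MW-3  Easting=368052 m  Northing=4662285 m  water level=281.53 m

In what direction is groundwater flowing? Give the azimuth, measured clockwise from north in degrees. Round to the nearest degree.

Taking MW-1 as reference: MW-2−MW-1 = (20, -40, -0.67); MW-3−MW-1 = (230, 110, +6.22).
Determinant of the coordinate differences = 20·110 − 230·(-40) = 11400.
∂h/∂x = [(-0.67)·110 − (+6.22)·(-40)] / 11400 = +0.01536
∂h/∂y = [20·(+6.22) − 230·(-0.67)] / 11400 = +0.02443
Flow direction (−∇h) has components (-0.01536 E, -0.02443 N).
Azimuth = atan2(E, N) = atan2(-0.01536, -0.02443) = 212.2° ≈ 212°.

212°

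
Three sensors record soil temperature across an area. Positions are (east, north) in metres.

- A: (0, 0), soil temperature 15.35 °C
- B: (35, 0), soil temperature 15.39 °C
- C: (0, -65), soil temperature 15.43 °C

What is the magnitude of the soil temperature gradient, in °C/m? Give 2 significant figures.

∂T/∂x = (15.39 − 15.35) / (35 − 0) = +0.001143
∂T/∂y = (15.43 − 15.35) / (-65 − 0) = -0.001231
|∇f| = √(0.001143² + -0.001231²) = 0.00168 °C/m

0.0017 °C/m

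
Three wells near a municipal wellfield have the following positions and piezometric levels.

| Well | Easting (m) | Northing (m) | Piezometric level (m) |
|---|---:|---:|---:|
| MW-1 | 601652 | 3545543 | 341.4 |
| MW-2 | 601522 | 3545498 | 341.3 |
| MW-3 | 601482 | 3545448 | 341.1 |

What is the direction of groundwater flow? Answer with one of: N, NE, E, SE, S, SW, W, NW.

Three-point gradient (reference MW-1): Δ to MW-2 = (-130, -45, -0.1), Δ to MW-3 = (-170, -95, -0.3).
∂h/∂x = -0.0008511, ∂h/∂y = +0.004681 (det = 4700).
Flow = −∇h = (+0.0008511 east, -0.004681 north), which points south.

S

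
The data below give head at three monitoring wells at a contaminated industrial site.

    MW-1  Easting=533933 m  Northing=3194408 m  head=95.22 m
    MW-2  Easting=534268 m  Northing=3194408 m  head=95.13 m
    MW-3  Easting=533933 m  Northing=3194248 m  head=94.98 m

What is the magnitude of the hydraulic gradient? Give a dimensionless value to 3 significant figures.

0.00152

∂h/∂x = (95.13 − 95.22) / (534268 − 533933) = -0.0002687
∂h/∂y = (94.98 − 95.22) / (3194248 − 3194408) = +0.001500
|∇h| = √(-0.0002687² + 0.001500²) = 0.001524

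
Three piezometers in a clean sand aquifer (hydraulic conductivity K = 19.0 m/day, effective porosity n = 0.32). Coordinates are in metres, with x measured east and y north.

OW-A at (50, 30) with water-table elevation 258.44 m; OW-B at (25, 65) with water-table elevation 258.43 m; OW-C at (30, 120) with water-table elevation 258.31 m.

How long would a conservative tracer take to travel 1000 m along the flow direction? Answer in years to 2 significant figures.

15 years

Differences from OW-A: to OW-B (Δx, Δy, Δh) = (-25, 35, -0.01); to OW-C = (-20, 90, -0.13).
Solve a·Δx + b·Δy = Δh: det = (-25)·90 − (-20)·35 = -1550.
∂h/∂x = [(-0.01)·90 − (-0.13)·35] / -1550 = -0.002355
∂h/∂y = [(-25)·(-0.13) − (-20)·(-0.01)] / -1550 = -0.001968
|∇h| = √(-0.002355² + -0.001968²) = 0.003069
Seepage velocity v = K·i/n = 19.0 × 0.003069 / 0.32 = 0.1822 m/day.
t = 1000 / 0.1822 = 5488 days = 15 years.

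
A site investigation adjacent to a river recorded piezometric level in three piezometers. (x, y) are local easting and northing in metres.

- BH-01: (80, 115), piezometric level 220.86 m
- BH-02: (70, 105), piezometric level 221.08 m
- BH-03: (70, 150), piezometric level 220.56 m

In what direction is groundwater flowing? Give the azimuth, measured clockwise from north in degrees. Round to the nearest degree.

042°

Taking BH-01 as reference: BH-02−BH-01 = (-10, -10, +0.22); BH-03−BH-01 = (-10, 35, -0.30).
Determinant of the coordinate differences = (-10)·35 − (-10)·(-10) = -450.
∂h/∂x = [(+0.22)·35 − (-0.30)·(-10)] / -450 = -0.01044
∂h/∂y = [(-10)·(-0.30) − (-10)·(+0.22)] / -450 = -0.01156
Flow direction (−∇h) has components (+0.01044 E, +0.01156 N).
Azimuth = atan2(E, N) = atan2(+0.01044, +0.01156) = 42.1° ≈ 042°.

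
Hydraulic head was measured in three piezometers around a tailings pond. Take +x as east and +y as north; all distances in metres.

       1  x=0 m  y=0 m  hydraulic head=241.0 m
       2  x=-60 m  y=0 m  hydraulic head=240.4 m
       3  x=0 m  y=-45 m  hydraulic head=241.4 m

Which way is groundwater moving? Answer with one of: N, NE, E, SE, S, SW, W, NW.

NW

∂h/∂x = (240.4 − 241.0) / (-60 − 0) = +0.010000
∂h/∂y = (241.4 − 241.0) / (-45 − 0) = -0.008889
Flow = −∇h = (-0.010000 east, +0.008889 north), which points northwest.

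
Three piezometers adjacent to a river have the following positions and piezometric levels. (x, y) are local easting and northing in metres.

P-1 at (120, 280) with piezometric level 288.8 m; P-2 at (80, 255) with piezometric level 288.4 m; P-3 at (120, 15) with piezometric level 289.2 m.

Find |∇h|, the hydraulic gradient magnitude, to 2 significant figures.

0.011

With h = a·x + b·y + c and P-1 as origin, the differences give:
  (-40)·a + (-25)·b = -0.4
  0·a + (-265)·b = +0.4
Eliminate b (×(-265) and ×(-25), subtract): 10600·a = 116.00 → a = ∂h/∂x = +0.01094
Back-substitute: b = ∂h/∂y = -0.001509.
|∇h| = √(0.01094² + -0.001509²) = 0.01104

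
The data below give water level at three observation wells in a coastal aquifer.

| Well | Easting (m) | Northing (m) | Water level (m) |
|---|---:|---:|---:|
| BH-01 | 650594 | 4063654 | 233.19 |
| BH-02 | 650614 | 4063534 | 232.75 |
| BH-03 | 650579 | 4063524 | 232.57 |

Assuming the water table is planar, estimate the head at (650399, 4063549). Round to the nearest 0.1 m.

232.0 m

With h = a·x + b·y + c and BH-01 as origin, the differences give:
  20·a + (-120)·b = -0.44
  (-15)·a + (-130)·b = -0.62
Eliminate b (×(-130) and ×(-120), subtract): -4400·a = -17.200 → a = ∂h/∂x = +0.003909
Back-substitute: b = ∂h/∂y = +0.004318.
h(650399, 4063549) = 233.19 + (+0.003909)·(-195) + (+0.004318)·(-105) = 233.19 -0.762 -0.453 = 231.974 m.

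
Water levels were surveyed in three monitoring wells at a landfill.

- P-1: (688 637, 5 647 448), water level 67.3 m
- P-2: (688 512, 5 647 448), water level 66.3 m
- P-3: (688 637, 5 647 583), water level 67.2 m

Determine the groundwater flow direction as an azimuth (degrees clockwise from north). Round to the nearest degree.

275°

∂h/∂x = (66.3 − 67.3) / (688512 − 688637) = +0.008000
∂h/∂y = (67.2 − 67.3) / (5647583 − 5647448) = -0.0007407
Flow direction (−∇h) has components (-0.008000 E, +0.0007407 N).
Azimuth = atan2(E, N) = atan2(-0.008000, +0.0007407) = 275.3° ≈ 275°.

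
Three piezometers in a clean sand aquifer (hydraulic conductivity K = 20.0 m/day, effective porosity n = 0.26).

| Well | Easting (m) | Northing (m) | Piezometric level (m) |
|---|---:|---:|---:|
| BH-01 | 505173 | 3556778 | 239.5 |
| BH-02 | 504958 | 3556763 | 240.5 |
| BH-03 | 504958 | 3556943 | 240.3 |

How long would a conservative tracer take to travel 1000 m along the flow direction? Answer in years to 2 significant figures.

Differences from BH-01: to BH-02 (Δx, Δy, Δh) = (-215, -15, +1.0); to BH-03 = (-215, 165, +0.8).
Solve a·Δx + b·Δy = Δh: det = (-215)·165 − (-215)·(-15) = -38700.
∂h/∂x = [(+1.0)·165 − (+0.8)·(-15)] / -38700 = -0.004574
∂h/∂y = [(-215)·(+0.8) − (-215)·(+1.0)] / -38700 = -0.001111
|∇h| = √(-0.004574² + -0.001111²) = 0.004707
Seepage velocity v = K·i/n = 20.0 × 0.004707 / 0.26 = 0.3621 m/day.
t = 1000 / 0.3621 = 2762 days = 7.56 years.

7.6 years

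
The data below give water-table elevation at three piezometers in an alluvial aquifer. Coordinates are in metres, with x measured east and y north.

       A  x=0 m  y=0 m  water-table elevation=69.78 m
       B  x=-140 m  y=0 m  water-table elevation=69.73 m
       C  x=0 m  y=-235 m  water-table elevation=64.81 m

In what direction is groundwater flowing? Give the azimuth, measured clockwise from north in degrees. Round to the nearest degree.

∂h/∂x = (69.73 − 69.78) / (-140 − 0) = +0.0003571
∂h/∂y = (64.81 − 69.78) / (-235 − 0) = +0.02115
Flow direction (−∇h) has components (-0.0003571 E, -0.02115 N).
Azimuth = atan2(E, N) = atan2(-0.0003571, -0.02115) = 181.0° ≈ 181°.

181°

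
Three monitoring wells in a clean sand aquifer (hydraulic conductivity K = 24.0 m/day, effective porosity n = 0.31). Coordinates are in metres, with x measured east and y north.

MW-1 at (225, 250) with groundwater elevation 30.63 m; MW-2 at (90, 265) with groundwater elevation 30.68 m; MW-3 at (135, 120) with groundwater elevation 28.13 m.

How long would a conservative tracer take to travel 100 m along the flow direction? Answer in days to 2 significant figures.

71 days

With h = a·x + b·y + c and MW-1 as origin, the differences give:
  (-135)·a + 15·b = +0.05
  (-90)·a + (-130)·b = -2.50
Eliminate b (×(-130) and ×15, subtract): 18900·a = 31.000 → a = ∂h/∂x = +0.001640
Back-substitute: b = ∂h/∂y = +0.01810.
|∇h| = √(0.001640² + 0.01810²) = 0.01817
Seepage velocity v = K·i/n = 24.0 × 0.01817 / 0.31 = 1.407 m/day.
t = 100 / 1.407 = 71.07 days.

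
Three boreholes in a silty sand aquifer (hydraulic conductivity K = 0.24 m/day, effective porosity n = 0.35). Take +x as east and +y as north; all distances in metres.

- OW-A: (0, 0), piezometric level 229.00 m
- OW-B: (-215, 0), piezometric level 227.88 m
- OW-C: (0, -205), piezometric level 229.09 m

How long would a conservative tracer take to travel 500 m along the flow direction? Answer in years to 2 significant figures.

∂h/∂x = (227.88 − 229.00) / (-215 − 0) = +0.005209
∂h/∂y = (229.09 − 229.00) / (-205 − 0) = -0.0004390
|∇h| = √(0.005209² + -0.0004390²) = 0.005227
Seepage velocity v = K·i/n = 0.24 × 0.005227 / 0.35 = 0.003584 m/day.
t = 500 / 0.003584 = 1.395e+05 days = 382 years.

380 years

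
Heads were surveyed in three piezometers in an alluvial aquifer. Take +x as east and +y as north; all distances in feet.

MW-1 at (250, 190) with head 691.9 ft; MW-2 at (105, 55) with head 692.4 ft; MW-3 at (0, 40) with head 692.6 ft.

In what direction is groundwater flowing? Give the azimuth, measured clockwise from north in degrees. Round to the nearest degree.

Taking MW-1 as reference: MW-2−MW-1 = (-145, -135, +0.5); MW-3−MW-1 = (-250, -150, +0.7).
Determinant of the coordinate differences = (-145)·(-150) − (-250)·(-135) = -12000.
∂h/∂x = [(+0.5)·(-150) − (+0.7)·(-135)] / -12000 = -0.001625
∂h/∂y = [(-145)·(+0.7) − (-250)·(+0.5)] / -12000 = -0.001958
Flow direction (−∇h) has components (+0.001625 E, +0.001958 N).
Azimuth = atan2(E, N) = atan2(+0.001625, +0.001958) = 39.7° ≈ 040°.

040°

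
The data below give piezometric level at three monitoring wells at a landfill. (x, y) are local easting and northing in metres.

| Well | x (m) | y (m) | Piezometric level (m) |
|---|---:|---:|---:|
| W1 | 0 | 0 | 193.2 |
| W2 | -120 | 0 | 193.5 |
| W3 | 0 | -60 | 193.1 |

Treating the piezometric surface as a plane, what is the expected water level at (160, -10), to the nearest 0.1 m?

192.8 m

∂h/∂x = (193.5 − 193.2) / (-120 − 0) = -0.002500
∂h/∂y = (193.1 − 193.2) / (-60 − 0) = +0.001667
h(160, -10) = 193.2 + (-0.002500)·(160) + (+0.001667)·(-10) = 193.2 -0.400 -0.017 = 192.783 m.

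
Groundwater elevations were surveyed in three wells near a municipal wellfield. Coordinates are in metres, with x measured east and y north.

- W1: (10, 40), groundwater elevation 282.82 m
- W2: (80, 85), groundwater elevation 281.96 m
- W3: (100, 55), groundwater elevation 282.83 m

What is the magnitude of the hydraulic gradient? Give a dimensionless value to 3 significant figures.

With h = a·x + b·y + c and W1 as origin, the differences give:
  70·a + 45·b = -0.86
  90·a + 15·b = +0.01
Eliminate b (×15 and ×45, subtract): -3000·a = -13.350 → a = ∂h/∂x = +0.004450
Back-substitute: b = ∂h/∂y = -0.02603.
|∇h| = √(0.004450² + -0.02603²) = 0.02641

0.0264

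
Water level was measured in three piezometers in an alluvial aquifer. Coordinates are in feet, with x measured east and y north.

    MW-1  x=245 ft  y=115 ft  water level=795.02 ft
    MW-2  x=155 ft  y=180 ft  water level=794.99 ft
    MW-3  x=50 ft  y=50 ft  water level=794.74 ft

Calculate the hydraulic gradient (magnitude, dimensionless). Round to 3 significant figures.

Taking MW-1 as reference: MW-2−MW-1 = (-90, 65, -0.03); MW-3−MW-1 = (-195, -65, -0.28).
Solve a·Δx + b·Δy = Δh: det = (-90)·(-65) − (-195)·65 = 18525.
∂h/∂x = [(-0.03)·(-65) − (-0.28)·65] / 18525 = +0.001088
∂h/∂y = [(-90)·(-0.28) − (-195)·(-0.03)] / 18525 = +0.001045
|∇h| = √(0.001088² + 0.001045²) = 0.001509

0.00151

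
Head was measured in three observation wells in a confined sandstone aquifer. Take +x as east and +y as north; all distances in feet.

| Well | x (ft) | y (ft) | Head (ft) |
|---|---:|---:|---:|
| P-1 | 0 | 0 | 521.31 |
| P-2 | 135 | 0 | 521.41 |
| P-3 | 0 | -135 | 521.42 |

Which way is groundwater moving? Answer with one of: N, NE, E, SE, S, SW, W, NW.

∂h/∂x = (521.41 − 521.31) / (135 − 0) = +0.0007407
∂h/∂y = (521.42 − 521.31) / (-135 − 0) = -0.0008148
Flow = −∇h = (-0.0007407 east, +0.0008148 north), which points northwest.

NW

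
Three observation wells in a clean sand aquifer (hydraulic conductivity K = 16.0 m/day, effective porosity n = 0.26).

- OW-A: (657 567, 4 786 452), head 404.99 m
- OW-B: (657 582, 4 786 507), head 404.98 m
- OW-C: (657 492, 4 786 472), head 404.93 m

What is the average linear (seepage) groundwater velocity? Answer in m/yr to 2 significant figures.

Taking OW-A as reference: OW-B−OW-A = (15, 55, -0.01); OW-C−OW-A = (-75, 20, -0.06).
Solve a·Δx + b·Δy = Δh: det = 15·20 − (-75)·55 = 4425.
∂h/∂x = [(-0.01)·20 − (-0.06)·55] / 4425 = +0.0007006
∂h/∂y = [15·(-0.06) − (-75)·(-0.01)] / 4425 = -0.0003729
|∇h| = √(0.0007006² + -0.0003729²) = 0.0007937
Seepage velocity v = K·i/n = 16.0 × 0.0007937 / 0.26 = 0.04884 m/day = 17.84 m/yr.

18 m/yr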